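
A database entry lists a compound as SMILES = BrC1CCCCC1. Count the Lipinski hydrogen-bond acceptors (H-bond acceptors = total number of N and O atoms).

N atoms: 0; O atoms: 0.
Lipinski HBA = 0 + 0 = 0.

0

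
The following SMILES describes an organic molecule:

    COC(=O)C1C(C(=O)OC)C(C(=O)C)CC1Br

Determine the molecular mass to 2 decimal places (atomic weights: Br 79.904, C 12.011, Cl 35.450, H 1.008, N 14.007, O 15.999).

307.14 g/mol

First, the molecular formula is C11H15BrO5 (counting implicit H from valence).
  Br: 1 × 79.904 = 79.904
  C: 11 × 12.011 = 132.121
  H: 15 × 1.008 = 15.120
  O: 5 × 15.999 = 79.995
Sum: 1×79.904 + 11×12.011 + 15×1.008 + 5×15.999 = 307.140 → 307.14 g/mol.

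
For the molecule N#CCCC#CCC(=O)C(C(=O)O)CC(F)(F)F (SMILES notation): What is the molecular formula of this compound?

Walk through each heavy atom and fill implicit hydrogens from standard valence (C 4, N 3, O 2, S 2, halogen 1):
  atom 1: N, bond orders sum to 3 (valence 3) → 0 H
  atom 2: C, bond orders sum to 4 (valence 4) → 0 H
  atom 3: C, bond orders sum to 2 (valence 4) → 2 H
  atom 4: C, bond orders sum to 2 (valence 4) → 2 H
  atom 5: C, bond orders sum to 4 (valence 4) → 0 H
  atom 6: C, bond orders sum to 4 (valence 4) → 0 H
  atom 7: C, bond orders sum to 2 (valence 4) → 2 H
  atom 8: C, bond orders sum to 4 (valence 4) → 0 H
  atom 9: O, bond orders sum to 2 (valence 2) → 0 H
  atom 10: C, bond orders sum to 3 (valence 4) → 1 H
  atom 11: C, bond orders sum to 4 (valence 4) → 0 H
  atom 12: O, bond orders sum to 2 (valence 2) → 0 H
  atom 13: O, bond orders sum to 1 (valence 2) → 1 H
  atom 14: C, bond orders sum to 2 (valence 4) → 2 H
  atom 15: C, bond orders sum to 4 (valence 4) → 0 H
  atom 16: F (halogen, monovalent) → 0 H
  atom 17: F (halogen, monovalent) → 0 H
  atom 18: F (halogen, monovalent) → 0 H
Totals → C:11, H:10, F:3, N:1, O:3.
In Hill order: C11H10F3NO3.

C11H10F3NO3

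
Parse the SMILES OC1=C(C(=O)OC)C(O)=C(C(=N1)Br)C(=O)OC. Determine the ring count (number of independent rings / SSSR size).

1

In SMILES, each pair of matching ring-closure digits denotes one ring-closing bond; the number of such bonds equals the number of independent rings.
Ring-closure bonds here: 1.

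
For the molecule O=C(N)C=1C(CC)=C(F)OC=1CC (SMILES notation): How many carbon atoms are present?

9

Count every carbon token in the SMILES (each C, including those in ring-closure positions and inside branches).
Carbon count: 9.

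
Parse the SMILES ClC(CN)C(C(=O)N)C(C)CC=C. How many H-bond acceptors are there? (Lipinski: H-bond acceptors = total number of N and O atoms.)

3

N atoms: 2; O atoms: 1.
Lipinski HBA = 2 + 1 = 3.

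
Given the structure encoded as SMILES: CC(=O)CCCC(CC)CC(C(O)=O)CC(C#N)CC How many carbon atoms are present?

Count every carbon token in the SMILES (each C, including those in ring-closure positions and inside branches).
Carbon count: 16.

16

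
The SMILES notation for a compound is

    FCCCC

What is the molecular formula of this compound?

Walk through each heavy atom and fill implicit hydrogens from standard valence (C 4, N 3, O 2, S 2, halogen 1):
  atom 1: F (halogen, monovalent) → 0 H
  atom 2: C, bond orders sum to 2 (valence 4) → 2 H
  atom 3: C, bond orders sum to 2 (valence 4) → 2 H
  atom 4: C, bond orders sum to 2 (valence 4) → 2 H
  atom 5: C, bond orders sum to 1 (valence 4) → 3 H
Totals → C:4, H:9, F:1.

C4H9F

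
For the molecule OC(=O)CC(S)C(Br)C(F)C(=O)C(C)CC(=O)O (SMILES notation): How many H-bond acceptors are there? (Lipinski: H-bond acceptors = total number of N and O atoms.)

N atoms: 0; O atoms: 5.
Lipinski HBA = 0 + 5 = 5.

5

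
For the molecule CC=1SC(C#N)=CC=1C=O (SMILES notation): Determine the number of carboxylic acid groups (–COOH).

0

Scan the SMILES for the carboxylic acid motif — none present.
Groups that are present: 1 aldehyde, 1 nitrile.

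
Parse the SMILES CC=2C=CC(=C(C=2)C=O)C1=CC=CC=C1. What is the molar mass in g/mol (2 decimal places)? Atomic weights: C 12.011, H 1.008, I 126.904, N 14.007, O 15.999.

196.25 g/mol

First, the molecular formula is C14H12O (counting implicit H from valence).
  C: 14 × 12.011 = 168.154
  H: 12 × 1.008 = 12.096
  O: 1 × 15.999 = 15.999
Sum: 14×12.011 + 12×1.008 + 1×15.999 = 196.249 → 196.25 g/mol.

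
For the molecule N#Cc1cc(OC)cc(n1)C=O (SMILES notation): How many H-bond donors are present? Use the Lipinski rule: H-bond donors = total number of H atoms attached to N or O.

0

Donors: find every N or O and count the H atoms it carries.
  atom 1 (N): bond orders sum to 3 → 0 H
  atom 6 (O): bond orders sum to 2 → 0 H
  atom 10 (N): bond orders sum to 3 → 0 H
  atom 12 (O): bond orders sum to 2 → 0 H
Lipinski HBD = 0.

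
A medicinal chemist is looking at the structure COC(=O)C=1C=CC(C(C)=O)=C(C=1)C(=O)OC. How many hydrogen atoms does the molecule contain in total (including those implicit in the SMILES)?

Walk through each heavy atom and fill implicit hydrogens from standard valence (C 4, N 3, O 2, S 2, halogen 1):
  atom 1: C, bond orders sum to 1 (valence 4) → 3 H
  atom 2: O, bond orders sum to 2 (valence 2) → 0 H
  atom 3: C, bond orders sum to 4 (valence 4) → 0 H
  atom 4: O, bond orders sum to 2 (valence 2) → 0 H
  atom 5: C, bond orders sum to 4 (valence 4) → 0 H
  atom 6: C, bond orders sum to 3 (valence 4) → 1 H
  atom 7: C, bond orders sum to 3 (valence 4) → 1 H
  atom 8: C, bond orders sum to 4 (valence 4) → 0 H
  atom 9: C, bond orders sum to 4 (valence 4) → 0 H
  atom 10: C, bond orders sum to 1 (valence 4) → 3 H
  atom 11: O, bond orders sum to 2 (valence 2) → 0 H
  atom 12: C, bond orders sum to 4 (valence 4) → 0 H
  atom 13: C, bond orders sum to 3 (valence 4) → 1 H
  atom 14: C, bond orders sum to 4 (valence 4) → 0 H
  atom 15: O, bond orders sum to 2 (valence 2) → 0 H
  atom 16: O, bond orders sum to 2 (valence 2) → 0 H
  atom 17: C, bond orders sum to 1 (valence 4) → 3 H
Total hydrogens: 12.

12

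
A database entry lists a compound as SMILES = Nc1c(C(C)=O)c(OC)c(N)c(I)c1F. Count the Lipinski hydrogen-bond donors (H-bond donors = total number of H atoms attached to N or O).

4

Donors: find every N or O and count the H atoms it carries.
  atom 1 (N): bond orders sum to 1 → 2 H
  atom 6 (O): bond orders sum to 2 → 0 H
  atom 8 (O): bond orders sum to 2 → 0 H
  atom 11 (N): bond orders sum to 1 → 2 H
Lipinski HBD = 4.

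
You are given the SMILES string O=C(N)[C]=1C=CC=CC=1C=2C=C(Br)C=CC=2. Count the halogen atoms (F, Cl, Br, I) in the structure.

1

Halogen atoms appear at heavy-atom position 13 (1×Br).
Other groups present: 1 amide.
Halogen count: 1.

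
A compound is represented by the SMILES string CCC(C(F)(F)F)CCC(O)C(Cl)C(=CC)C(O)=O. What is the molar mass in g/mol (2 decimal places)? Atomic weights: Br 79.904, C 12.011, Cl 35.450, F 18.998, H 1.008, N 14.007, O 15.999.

First, the molecular formula is C12H18ClF3O3 (counting implicit H from valence).
  C: 12 × 12.011 = 144.132
  Cl: 1 × 35.450 = 35.450
  F: 3 × 18.998 = 56.994
  H: 18 × 1.008 = 18.144
  O: 3 × 15.999 = 47.997
Sum: 12×12.011 + 1×35.450 + 3×18.998 + 18×1.008 + 3×15.999 = 302.717 → 302.72 g/mol.

302.72 g/mol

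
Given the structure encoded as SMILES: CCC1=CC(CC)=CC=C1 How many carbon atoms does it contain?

10

Count every carbon token in the SMILES (each C, including those in ring-closure positions and inside branches).
Carbon count: 10.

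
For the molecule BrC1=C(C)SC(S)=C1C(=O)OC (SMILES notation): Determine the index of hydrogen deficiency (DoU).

Molecular formula: C7H7BrO2S2.
DoU = (2C + 2 + N − H − X) / 2, where X is the halogen count and O/S are ignored.
    = (2·7 + 2 + 0 − 7 − 1) / 2 = 8 / 2 = 4.

4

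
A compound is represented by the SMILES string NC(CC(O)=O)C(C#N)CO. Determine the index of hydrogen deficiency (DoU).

3

Degree of unsaturation = (number of rings) + (number of π bonds).
Ring closures in the SMILES: 0.
π bonds: 1 double bond (each 1 DoU), 1 triple bond (each 2 DoU) → 3 DoU from unsaturation.
Total DoU = 0 + 3 = 3.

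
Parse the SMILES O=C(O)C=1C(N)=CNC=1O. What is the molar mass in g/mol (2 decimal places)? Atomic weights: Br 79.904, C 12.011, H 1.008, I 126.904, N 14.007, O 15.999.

First, the molecular formula is C5H6N2O3 (counting implicit H from valence).
  C: 5 × 12.011 = 60.055
  H: 6 × 1.008 = 6.048
  N: 2 × 14.007 = 28.014
  O: 3 × 15.999 = 47.997
Sum: 5×12.011 + 6×1.008 + 2×14.007 + 3×15.999 = 142.114 → 142.11 g/mol.

142.11 g/mol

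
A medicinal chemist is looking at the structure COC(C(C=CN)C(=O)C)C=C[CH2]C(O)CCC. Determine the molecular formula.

C14H25NO3

Walk through each heavy atom and fill implicit hydrogens from standard valence (C 4, N 3, O 2, S 2, halogen 1):
  atom 1: C, bond orders sum to 1 (valence 4) → 3 H
  atom 2: O, bond orders sum to 2 (valence 2) → 0 H
  atom 3: C, bond orders sum to 3 (valence 4) → 1 H
  atom 4: C, bond orders sum to 3 (valence 4) → 1 H
  atom 5: C, bond orders sum to 3 (valence 4) → 1 H
  atom 6: C, bond orders sum to 3 (valence 4) → 1 H
  atom 7: N, bond orders sum to 1 (valence 3) → 2 H
  atom 8: C, bond orders sum to 4 (valence 4) → 0 H
  atom 9: O, bond orders sum to 2 (valence 2) → 0 H
  atom 10: C, bond orders sum to 1 (valence 4) → 3 H
  atom 11: C, bond orders sum to 3 (valence 4) → 1 H
  atom 12: C, bond orders sum to 3 (valence 4) → 1 H
  atom 13: C with explicit H count 2
  atom 14: C, bond orders sum to 3 (valence 4) → 1 H
  atom 15: O, bond orders sum to 1 (valence 2) → 1 H
  atom 16: C, bond orders sum to 2 (valence 4) → 2 H
  atom 17: C, bond orders sum to 2 (valence 4) → 2 H
  atom 18: C, bond orders sum to 1 (valence 4) → 3 H
Totals → C:14, H:25, N:1, O:3.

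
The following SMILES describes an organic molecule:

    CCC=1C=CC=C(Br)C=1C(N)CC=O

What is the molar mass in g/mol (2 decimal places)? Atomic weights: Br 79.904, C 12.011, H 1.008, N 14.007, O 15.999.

256.14 g/mol

First, the molecular formula is C11H14BrNO (counting implicit H from valence).
  Br: 1 × 79.904 = 79.904
  C: 11 × 12.011 = 132.121
  H: 14 × 1.008 = 14.112
  N: 1 × 14.007 = 14.007
  O: 1 × 15.999 = 15.999
Sum: 1×79.904 + 11×12.011 + 14×1.008 + 1×14.007 + 1×15.999 = 256.143 → 256.14 g/mol.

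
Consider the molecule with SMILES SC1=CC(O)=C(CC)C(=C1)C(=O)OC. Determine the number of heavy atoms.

Every atom symbol written in the SMILES (organic subset) is one heavy atom; implicit H are not written.
Heavy atoms by element → C:10, O:3, S:1.
Total: 14.

14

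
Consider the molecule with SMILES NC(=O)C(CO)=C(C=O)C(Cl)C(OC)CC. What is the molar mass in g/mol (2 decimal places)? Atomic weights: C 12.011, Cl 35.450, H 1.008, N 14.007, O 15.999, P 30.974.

First, the molecular formula is C10H16ClNO4 (counting implicit H from valence).
  C: 10 × 12.011 = 120.110
  Cl: 1 × 35.450 = 35.450
  H: 16 × 1.008 = 16.128
  N: 1 × 14.007 = 14.007
  O: 4 × 15.999 = 63.996
Sum: 10×12.011 + 1×35.450 + 16×1.008 + 1×14.007 + 4×15.999 = 249.691 → 249.69 g/mol.

249.69 g/mol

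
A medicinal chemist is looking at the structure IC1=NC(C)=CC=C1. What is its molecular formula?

Walk through each heavy atom and fill implicit hydrogens from standard valence (C 4, N 3, O 2, S 2, halogen 1):
  atom 1: I (halogen, monovalent) → 0 H
  atom 2: C, bond orders sum to 4 (valence 4) → 0 H
  atom 3: N, bond orders sum to 3 (valence 3) → 0 H
  atom 4: C, bond orders sum to 4 (valence 4) → 0 H
  atom 5: C, bond orders sum to 1 (valence 4) → 3 H
  atom 6: C, bond orders sum to 3 (valence 4) → 1 H
  atom 7: C, bond orders sum to 3 (valence 4) → 1 H
  atom 8: C, bond orders sum to 3 (valence 4) → 1 H
Totals → C:6, H:6, I:1, N:1.

C6H6IN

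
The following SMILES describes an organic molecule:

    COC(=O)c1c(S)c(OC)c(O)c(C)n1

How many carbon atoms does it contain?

Count every carbon token in the SMILES (each C, including those in ring-closure positions and inside branches).
Carbon count: 9.

9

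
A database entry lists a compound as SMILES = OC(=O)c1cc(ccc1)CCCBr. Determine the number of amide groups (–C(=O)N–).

Scan the SMILES for the amide motif — none present.
Groups that are present: 1 carboxylic acid.

0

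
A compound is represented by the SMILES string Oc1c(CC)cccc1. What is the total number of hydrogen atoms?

10

Walk through each heavy atom and fill implicit hydrogens from standard valence (C 4, N 3, O 2, S 2, halogen 1); for lowercase aromatic atoms, an aromatic c carries 1 H when it has two neighbours and 0 H with three, and aromatic n carries 0 H:
  atom 1: O, bond orders sum to 1 (valence 2) → 1 H
  atom 2: aromatic c, 3 neighbours → 0 H
  atom 3: aromatic c, 3 neighbours → 0 H
  atom 4: C, bond orders sum to 2 (valence 4) → 2 H
  atom 5: C, bond orders sum to 1 (valence 4) → 3 H
  atom 6: aromatic c, 2 neighbours → 1 H
  atom 7: aromatic c, 2 neighbours → 1 H
  atom 8: aromatic c, 2 neighbours → 1 H
  atom 9: aromatic c, 2 neighbours → 1 H
Total hydrogens: 10.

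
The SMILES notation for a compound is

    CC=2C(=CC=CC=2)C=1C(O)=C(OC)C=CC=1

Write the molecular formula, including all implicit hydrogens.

Walk through each heavy atom and fill implicit hydrogens from standard valence (C 4, N 3, O 2, S 2, halogen 1):
  atom 1: C, bond orders sum to 1 (valence 4) → 3 H
  atom 2: C, bond orders sum to 4 (valence 4) → 0 H
  atom 3: C, bond orders sum to 4 (valence 4) → 0 H
  atom 4: C, bond orders sum to 3 (valence 4) → 1 H
  atom 5: C, bond orders sum to 3 (valence 4) → 1 H
  atom 6: C, bond orders sum to 3 (valence 4) → 1 H
  atom 7: C, bond orders sum to 3 (valence 4) → 1 H
  atom 8: C, bond orders sum to 4 (valence 4) → 0 H
  atom 9: C, bond orders sum to 4 (valence 4) → 0 H
  atom 10: O, bond orders sum to 1 (valence 2) → 1 H
  atom 11: C, bond orders sum to 4 (valence 4) → 0 H
  atom 12: O, bond orders sum to 2 (valence 2) → 0 H
  atom 13: C, bond orders sum to 1 (valence 4) → 3 H
  atom 14: C, bond orders sum to 3 (valence 4) → 1 H
  atom 15: C, bond orders sum to 3 (valence 4) → 1 H
  atom 16: C, bond orders sum to 3 (valence 4) → 1 H
Totals → C:14, H:14, O:2.
In Hill order: C14H14O2.

C14H14O2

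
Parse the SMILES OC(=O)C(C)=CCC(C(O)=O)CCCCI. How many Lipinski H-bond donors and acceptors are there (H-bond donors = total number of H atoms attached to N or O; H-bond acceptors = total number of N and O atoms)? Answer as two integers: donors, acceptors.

Donors: find every N or O and count the H atoms it carries.
  atom 1 (O): bond orders sum to 1 → 1 H
  atom 3 (O): bond orders sum to 2 → 0 H
  atom 10 (O): bond orders sum to 1 → 1 H
  atom 11 (O): bond orders sum to 2 → 0 H
Lipinski HBD = 2.
Acceptors: N atoms = 0, O atoms = 4 → HBA = 4.

2, 4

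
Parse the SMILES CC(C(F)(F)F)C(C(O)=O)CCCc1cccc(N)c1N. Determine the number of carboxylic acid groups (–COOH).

1

The carboxylic acid motif appears at heavy-atom position 8 in the SMILES.
Other groups present: 2 primary amine.
Carboxylic acid count: 1.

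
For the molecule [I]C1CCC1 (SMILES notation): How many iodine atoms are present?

1

Scan the SMILES for I atoms (remember two-letter symbols like Cl and Br are single atoms).
Iodine count: 1.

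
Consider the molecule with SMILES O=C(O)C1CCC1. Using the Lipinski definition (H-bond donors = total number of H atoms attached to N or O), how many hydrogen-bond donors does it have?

Donors: find every N or O and count the H atoms it carries.
  atom 1 (O): bond orders sum to 2 → 0 H
  atom 3 (O): bond orders sum to 1 → 1 H
Lipinski HBD = 1.

1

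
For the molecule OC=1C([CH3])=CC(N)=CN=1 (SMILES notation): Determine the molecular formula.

Walk through each heavy atom and fill implicit hydrogens from standard valence (C 4, N 3, O 2, S 2, halogen 1):
  atom 1: O, bond orders sum to 1 (valence 2) → 1 H
  atom 2: C, bond orders sum to 4 (valence 4) → 0 H
  atom 3: C, bond orders sum to 4 (valence 4) → 0 H
  atom 4: C with explicit H count 3
  atom 5: C, bond orders sum to 3 (valence 4) → 1 H
  atom 6: C, bond orders sum to 4 (valence 4) → 0 H
  atom 7: N, bond orders sum to 1 (valence 3) → 2 H
  atom 8: C, bond orders sum to 3 (valence 4) → 1 H
  atom 9: N, bond orders sum to 3 (valence 3) → 0 H
Totals → C:6, H:8, N:2, O:1.
In Hill order: C6H8N2O.

C6H8N2O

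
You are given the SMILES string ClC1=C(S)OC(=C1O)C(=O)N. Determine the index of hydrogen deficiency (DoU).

4

Degree of unsaturation = (number of rings) + (number of π bonds).
Ring closures in the SMILES: 1.
π bonds: 3 double bonds (each 1 DoU) → 3 DoU from unsaturation.
Total DoU = 1 + 3 = 4.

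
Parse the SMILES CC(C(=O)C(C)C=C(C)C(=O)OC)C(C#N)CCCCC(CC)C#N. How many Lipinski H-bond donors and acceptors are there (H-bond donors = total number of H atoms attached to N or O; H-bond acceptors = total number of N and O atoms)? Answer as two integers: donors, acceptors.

0, 5

Donors: find every N or O and count the H atoms it carries.
  atom 4 (O): bond orders sum to 2 → 0 H
  atom 11 (O): bond orders sum to 2 → 0 H
  atom 12 (O): bond orders sum to 2 → 0 H
  atom 16 (N): bond orders sum to 3 → 0 H
  atom 25 (N): bond orders sum to 3 → 0 H
Lipinski HBD = 0.
Acceptors: N atoms = 2, O atoms = 3 → HBA = 5.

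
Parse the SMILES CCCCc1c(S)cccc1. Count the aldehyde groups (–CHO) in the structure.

Scan the SMILES for the aldehyde motif — none present.
Groups that are present: 1 thiol.

0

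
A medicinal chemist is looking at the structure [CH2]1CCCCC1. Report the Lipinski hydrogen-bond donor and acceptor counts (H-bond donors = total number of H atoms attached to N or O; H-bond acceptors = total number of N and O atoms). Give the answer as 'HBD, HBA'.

Donors: find every N or O and count the H atoms it carries.
  (no N or O atoms present)
Lipinski HBD = 0.
Acceptors: N atoms = 0, O atoms = 0 → HBA = 0.

0, 0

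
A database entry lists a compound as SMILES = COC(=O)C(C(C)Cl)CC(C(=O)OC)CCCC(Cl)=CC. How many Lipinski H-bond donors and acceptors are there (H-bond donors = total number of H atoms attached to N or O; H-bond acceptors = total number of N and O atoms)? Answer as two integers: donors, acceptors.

0, 4

Donors: find every N or O and count the H atoms it carries.
  atom 2 (O): bond orders sum to 2 → 0 H
  atom 4 (O): bond orders sum to 2 → 0 H
  atom 12 (O): bond orders sum to 2 → 0 H
  atom 13 (O): bond orders sum to 2 → 0 H
Lipinski HBD = 0.
Acceptors: N atoms = 0, O atoms = 4 → HBA = 4.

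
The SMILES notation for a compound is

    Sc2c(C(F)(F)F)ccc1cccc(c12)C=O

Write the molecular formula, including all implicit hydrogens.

Walk through each heavy atom and fill implicit hydrogens from standard valence (C 4, N 3, O 2, S 2, halogen 1); for lowercase aromatic atoms, an aromatic c carries 1 H when it has two neighbours and 0 H with three, and aromatic n carries 0 H:
  atom 1: S, bond orders sum to 1 (valence 2) → 1 H
  atom 2: aromatic c, 3 neighbours → 0 H
  atom 3: aromatic c, 3 neighbours → 0 H
  atom 4: C, bond orders sum to 4 (valence 4) → 0 H
  atom 5: F (halogen, monovalent) → 0 H
  atom 6: F (halogen, monovalent) → 0 H
  atom 7: F (halogen, monovalent) → 0 H
  atom 8: aromatic c, 2 neighbours → 1 H
  atom 9: aromatic c, 2 neighbours → 1 H
  atom 10: aromatic c, 3 neighbours → 0 H
  atom 11: aromatic c, 2 neighbours → 1 H
  atom 12: aromatic c, 2 neighbours → 1 H
  atom 13: aromatic c, 2 neighbours → 1 H
  atom 14: aromatic c, 3 neighbours → 0 H
  atom 15: aromatic c, 3 neighbours → 0 H
  atom 16: C, bond orders sum to 3 (valence 4) → 1 H
  atom 17: O, bond orders sum to 2 (valence 2) → 0 H
Totals → C:12, H:7, F:3, O:1, S:1.

C12H7F3OS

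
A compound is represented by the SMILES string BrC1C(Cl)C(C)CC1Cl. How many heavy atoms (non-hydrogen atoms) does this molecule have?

Every atom symbol written in the SMILES (organic subset) is one heavy atom; implicit H are not written.
Heavy atoms by element → Br:1, C:6, Cl:2.
Total: 9.

9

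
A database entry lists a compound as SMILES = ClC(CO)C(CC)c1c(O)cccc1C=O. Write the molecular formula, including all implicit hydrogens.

Walk through each heavy atom and fill implicit hydrogens from standard valence (C 4, N 3, O 2, S 2, halogen 1); for lowercase aromatic atoms, an aromatic c carries 1 H when it has two neighbours and 0 H with three, and aromatic n carries 0 H:
  atom 1: Cl (halogen, monovalent) → 0 H
  atom 2: C, bond orders sum to 3 (valence 4) → 1 H
  atom 3: C, bond orders sum to 2 (valence 4) → 2 H
  atom 4: O, bond orders sum to 1 (valence 2) → 1 H
  atom 5: C, bond orders sum to 3 (valence 4) → 1 H
  atom 6: C, bond orders sum to 2 (valence 4) → 2 H
  atom 7: C, bond orders sum to 1 (valence 4) → 3 H
  atom 8: aromatic c, 3 neighbours → 0 H
  atom 9: aromatic c, 3 neighbours → 0 H
  atom 10: O, bond orders sum to 1 (valence 2) → 1 H
  atom 11: aromatic c, 2 neighbours → 1 H
  atom 12: aromatic c, 2 neighbours → 1 H
  atom 13: aromatic c, 2 neighbours → 1 H
  atom 14: aromatic c, 3 neighbours → 0 H
  atom 15: C, bond orders sum to 3 (valence 4) → 1 H
  atom 16: O, bond orders sum to 2 (valence 2) → 0 H
Totals → C:12, H:15, Cl:1, O:3.

C12H15ClO3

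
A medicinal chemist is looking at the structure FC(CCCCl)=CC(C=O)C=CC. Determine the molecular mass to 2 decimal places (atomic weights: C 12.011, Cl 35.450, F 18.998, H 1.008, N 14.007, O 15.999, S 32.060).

204.67 g/mol

First, the molecular formula is C10H14ClFO (counting implicit H from valence).
  C: 10 × 12.011 = 120.110
  Cl: 1 × 35.450 = 35.450
  F: 1 × 18.998 = 18.998
  H: 14 × 1.008 = 14.112
  O: 1 × 15.999 = 15.999
Sum: 10×12.011 + 1×35.450 + 1×18.998 + 14×1.008 + 1×15.999 = 204.669 → 204.67 g/mol.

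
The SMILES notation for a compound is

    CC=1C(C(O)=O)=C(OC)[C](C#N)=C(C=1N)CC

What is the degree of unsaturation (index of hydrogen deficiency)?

Degree of unsaturation = (number of rings) + (number of π bonds).
Ring closures in the SMILES: 1.
π bonds: 4 double bonds (each 1 DoU), 1 triple bond (each 2 DoU) → 6 DoU from unsaturation.
Total DoU = 1 + 6 = 7.

7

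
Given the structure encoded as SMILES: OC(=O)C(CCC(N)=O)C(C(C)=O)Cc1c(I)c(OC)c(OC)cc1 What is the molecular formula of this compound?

C17H22INO6

Walk through each heavy atom and fill implicit hydrogens from standard valence (C 4, N 3, O 2, S 2, halogen 1); for lowercase aromatic atoms, an aromatic c carries 1 H when it has two neighbours and 0 H with three, and aromatic n carries 0 H:
  atom 1: O, bond orders sum to 1 (valence 2) → 1 H
  atom 2: C, bond orders sum to 4 (valence 4) → 0 H
  atom 3: O, bond orders sum to 2 (valence 2) → 0 H
  atom 4: C, bond orders sum to 3 (valence 4) → 1 H
  atom 5: C, bond orders sum to 2 (valence 4) → 2 H
  atom 6: C, bond orders sum to 2 (valence 4) → 2 H
  atom 7: C, bond orders sum to 4 (valence 4) → 0 H
  atom 8: N, bond orders sum to 1 (valence 3) → 2 H
  atom 9: O, bond orders sum to 2 (valence 2) → 0 H
  atom 10: C, bond orders sum to 3 (valence 4) → 1 H
  atom 11: C, bond orders sum to 4 (valence 4) → 0 H
  atom 12: C, bond orders sum to 1 (valence 4) → 3 H
  atom 13: O, bond orders sum to 2 (valence 2) → 0 H
  atom 14: C, bond orders sum to 2 (valence 4) → 2 H
  atom 15: aromatic c, 3 neighbours → 0 H
  atom 16: aromatic c, 3 neighbours → 0 H
  atom 17: I (halogen, monovalent) → 0 H
  atom 18: aromatic c, 3 neighbours → 0 H
  atom 19: O, bond orders sum to 2 (valence 2) → 0 H
  atom 20: C, bond orders sum to 1 (valence 4) → 3 H
  atom 21: aromatic c, 3 neighbours → 0 H
  atom 22: O, bond orders sum to 2 (valence 2) → 0 H
  atom 23: C, bond orders sum to 1 (valence 4) → 3 H
  atom 24: aromatic c, 2 neighbours → 1 H
  atom 25: aromatic c, 2 neighbours → 1 H
Totals → C:17, H:22, I:1, N:1, O:6.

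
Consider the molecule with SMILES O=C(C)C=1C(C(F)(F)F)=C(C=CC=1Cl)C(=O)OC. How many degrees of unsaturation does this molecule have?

6

Molecular formula: C11H8ClF3O3.
DoU = (2C + 2 + N − H − X) / 2, where X is the halogen count and O/S are ignored.
    = (2·11 + 2 + 0 − 8 − 4) / 2 = 12 / 2 = 6.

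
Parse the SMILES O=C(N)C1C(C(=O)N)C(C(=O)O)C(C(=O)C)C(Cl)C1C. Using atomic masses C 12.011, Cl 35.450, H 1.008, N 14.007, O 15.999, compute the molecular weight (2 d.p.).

304.73 g/mol

First, the molecular formula is C12H17ClN2O5 (counting implicit H from valence).
  C: 12 × 12.011 = 144.132
  Cl: 1 × 35.450 = 35.450
  H: 17 × 1.008 = 17.136
  N: 2 × 14.007 = 28.014
  O: 5 × 15.999 = 79.995
Sum: 12×12.011 + 1×35.450 + 17×1.008 + 2×14.007 + 5×15.999 = 304.727 → 304.73 g/mol.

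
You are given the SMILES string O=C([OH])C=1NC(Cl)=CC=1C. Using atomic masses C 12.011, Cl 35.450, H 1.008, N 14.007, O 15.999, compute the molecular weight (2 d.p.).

159.57 g/mol

First, the molecular formula is C6H6ClNO2 (counting implicit H from valence).
  C: 6 × 12.011 = 72.066
  Cl: 1 × 35.450 = 35.450
  H: 6 × 1.008 = 6.048
  N: 1 × 14.007 = 14.007
  O: 2 × 15.999 = 31.998
Sum: 6×12.011 + 1×35.450 + 6×1.008 + 1×14.007 + 2×15.999 = 159.569 → 159.57 g/mol.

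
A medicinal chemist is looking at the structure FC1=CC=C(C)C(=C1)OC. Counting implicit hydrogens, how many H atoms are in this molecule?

Walk through each heavy atom and fill implicit hydrogens from standard valence (C 4, N 3, O 2, S 2, halogen 1):
  atom 1: F (halogen, monovalent) → 0 H
  atom 2: C, bond orders sum to 4 (valence 4) → 0 H
  atom 3: C, bond orders sum to 3 (valence 4) → 1 H
  atom 4: C, bond orders sum to 3 (valence 4) → 1 H
  atom 5: C, bond orders sum to 4 (valence 4) → 0 H
  atom 6: C, bond orders sum to 1 (valence 4) → 3 H
  atom 7: C, bond orders sum to 4 (valence 4) → 0 H
  atom 8: C, bond orders sum to 3 (valence 4) → 1 H
  atom 9: O, bond orders sum to 2 (valence 2) → 0 H
  atom 10: C, bond orders sum to 1 (valence 4) → 3 H
Total hydrogens: 9.

9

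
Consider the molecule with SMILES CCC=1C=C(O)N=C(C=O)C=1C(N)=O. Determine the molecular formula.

Walk through each heavy atom and fill implicit hydrogens from standard valence (C 4, N 3, O 2, S 2, halogen 1):
  atom 1: C, bond orders sum to 1 (valence 4) → 3 H
  atom 2: C, bond orders sum to 2 (valence 4) → 2 H
  atom 3: C, bond orders sum to 4 (valence 4) → 0 H
  atom 4: C, bond orders sum to 3 (valence 4) → 1 H
  atom 5: C, bond orders sum to 4 (valence 4) → 0 H
  atom 6: O, bond orders sum to 1 (valence 2) → 1 H
  atom 7: N, bond orders sum to 3 (valence 3) → 0 H
  atom 8: C, bond orders sum to 4 (valence 4) → 0 H
  atom 9: C, bond orders sum to 3 (valence 4) → 1 H
  atom 10: O, bond orders sum to 2 (valence 2) → 0 H
  atom 11: C, bond orders sum to 4 (valence 4) → 0 H
  atom 12: C, bond orders sum to 4 (valence 4) → 0 H
  atom 13: N, bond orders sum to 1 (valence 3) → 2 H
  atom 14: O, bond orders sum to 2 (valence 2) → 0 H
Totals → C:9, H:10, N:2, O:3.
In Hill order: C9H10N2O3.

C9H10N2O3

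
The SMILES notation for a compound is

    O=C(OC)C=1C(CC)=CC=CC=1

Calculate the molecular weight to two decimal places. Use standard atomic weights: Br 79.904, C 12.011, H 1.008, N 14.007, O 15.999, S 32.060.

164.20 g/mol

First, the molecular formula is C10H12O2 (counting implicit H from valence).
  C: 10 × 12.011 = 120.110
  H: 12 × 1.008 = 12.096
  O: 2 × 15.999 = 31.998
Sum: 10×12.011 + 12×1.008 + 2×15.999 = 164.204 → 164.20 g/mol.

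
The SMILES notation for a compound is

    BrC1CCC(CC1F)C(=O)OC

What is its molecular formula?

C8H12BrFO2

Walk through each heavy atom and fill implicit hydrogens from standard valence (C 4, N 3, O 2, S 2, halogen 1):
  atom 1: Br (halogen, monovalent) → 0 H
  atom 2: C, bond orders sum to 3 (valence 4) → 1 H
  atom 3: C, bond orders sum to 2 (valence 4) → 2 H
  atom 4: C, bond orders sum to 2 (valence 4) → 2 H
  atom 5: C, bond orders sum to 3 (valence 4) → 1 H
  atom 6: C, bond orders sum to 2 (valence 4) → 2 H
  atom 7: C, bond orders sum to 3 (valence 4) → 1 H
  atom 8: F (halogen, monovalent) → 0 H
  atom 9: C, bond orders sum to 4 (valence 4) → 0 H
  atom 10: O, bond orders sum to 2 (valence 2) → 0 H
  atom 11: O, bond orders sum to 2 (valence 2) → 0 H
  atom 12: C, bond orders sum to 1 (valence 4) → 3 H
Totals → C:8, H:12, Br:1, F:1, O:2.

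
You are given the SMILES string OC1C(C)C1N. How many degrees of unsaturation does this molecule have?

1

Molecular formula: C4H9NO.
DoU = (2C + 2 + N − H − X) / 2, where X is the halogen count and O/S are ignored.
    = (2·4 + 2 + 1 − 9 − 0) / 2 = 2 / 2 = 1.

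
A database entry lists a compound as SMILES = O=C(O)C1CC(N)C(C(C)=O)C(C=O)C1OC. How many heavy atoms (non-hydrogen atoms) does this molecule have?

17

Every atom symbol written in the SMILES (organic subset) is one heavy atom; implicit H are not written.
Heavy atoms by element → C:11, N:1, O:5.
Total: 17.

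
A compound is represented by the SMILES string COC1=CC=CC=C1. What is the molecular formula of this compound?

C7H8O

Walk through each heavy atom and fill implicit hydrogens from standard valence (C 4, N 3, O 2, S 2, halogen 1):
  atom 1: C, bond orders sum to 1 (valence 4) → 3 H
  atom 2: O, bond orders sum to 2 (valence 2) → 0 H
  atom 3: C, bond orders sum to 4 (valence 4) → 0 H
  atom 4: C, bond orders sum to 3 (valence 4) → 1 H
  atom 5: C, bond orders sum to 3 (valence 4) → 1 H
  atom 6: C, bond orders sum to 3 (valence 4) → 1 H
  atom 7: C, bond orders sum to 3 (valence 4) → 1 H
  atom 8: C, bond orders sum to 3 (valence 4) → 1 H
Totals → C:7, H:8, O:1.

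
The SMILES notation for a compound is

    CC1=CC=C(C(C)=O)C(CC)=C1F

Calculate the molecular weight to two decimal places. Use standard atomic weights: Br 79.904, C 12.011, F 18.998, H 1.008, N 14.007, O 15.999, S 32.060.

180.22 g/mol

First, the molecular formula is C11H13FO (counting implicit H from valence).
  C: 11 × 12.011 = 132.121
  F: 1 × 18.998 = 18.998
  H: 13 × 1.008 = 13.104
  O: 1 × 15.999 = 15.999
Sum: 11×12.011 + 1×18.998 + 13×1.008 + 1×15.999 = 180.222 → 180.22 g/mol.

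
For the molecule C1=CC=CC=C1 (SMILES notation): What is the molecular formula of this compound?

Walk through each heavy atom and fill implicit hydrogens from standard valence (C 4, N 3, O 2, S 2, halogen 1):
  atom 1: C, bond orders sum to 3 (valence 4) → 1 H
  atom 2: C, bond orders sum to 3 (valence 4) → 1 H
  atom 3: C, bond orders sum to 3 (valence 4) → 1 H
  atom 4: C, bond orders sum to 3 (valence 4) → 1 H
  atom 5: C, bond orders sum to 3 (valence 4) → 1 H
  atom 6: C, bond orders sum to 3 (valence 4) → 1 H
Totals → C:6, H:6.
In Hill order: C6H6.

C6H6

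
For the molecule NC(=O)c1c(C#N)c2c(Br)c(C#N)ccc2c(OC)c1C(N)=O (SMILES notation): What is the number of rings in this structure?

2

In SMILES, each pair of matching ring-closure digits denotes one ring-closing bond; the number of such bonds equals the number of independent rings.
Ring-closure bonds here: 2.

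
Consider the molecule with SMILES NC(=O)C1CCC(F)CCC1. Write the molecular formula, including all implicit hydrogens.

C8H14FNO

Walk through each heavy atom and fill implicit hydrogens from standard valence (C 4, N 3, O 2, S 2, halogen 1):
  atom 1: N, bond orders sum to 1 (valence 3) → 2 H
  atom 2: C, bond orders sum to 4 (valence 4) → 0 H
  atom 3: O, bond orders sum to 2 (valence 2) → 0 H
  atom 4: C, bond orders sum to 3 (valence 4) → 1 H
  atom 5: C, bond orders sum to 2 (valence 4) → 2 H
  atom 6: C, bond orders sum to 2 (valence 4) → 2 H
  atom 7: C, bond orders sum to 3 (valence 4) → 1 H
  atom 8: F (halogen, monovalent) → 0 H
  atom 9: C, bond orders sum to 2 (valence 4) → 2 H
  atom 10: C, bond orders sum to 2 (valence 4) → 2 H
  atom 11: C, bond orders sum to 2 (valence 4) → 2 H
Totals → C:8, H:14, F:1, N:1, O:1.
In Hill order: C8H14FNO.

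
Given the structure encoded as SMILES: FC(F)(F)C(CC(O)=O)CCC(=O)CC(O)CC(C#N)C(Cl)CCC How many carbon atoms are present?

16

Count every carbon token in the SMILES (each C, including those in ring-closure positions and inside branches).
Carbon count: 16.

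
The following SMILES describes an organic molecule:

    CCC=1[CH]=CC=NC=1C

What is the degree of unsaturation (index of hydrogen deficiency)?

4

Degree of unsaturation = (number of rings) + (number of π bonds).
Ring closures in the SMILES: 1.
π bonds: 3 double bonds (each 1 DoU) → 3 DoU from unsaturation.
Total DoU = 1 + 3 = 4.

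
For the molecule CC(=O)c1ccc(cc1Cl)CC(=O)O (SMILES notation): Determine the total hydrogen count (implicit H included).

Walk through each heavy atom and fill implicit hydrogens from standard valence (C 4, N 3, O 2, S 2, halogen 1); for lowercase aromatic atoms, an aromatic c carries 1 H when it has two neighbours and 0 H with three, and aromatic n carries 0 H:
  atom 1: C, bond orders sum to 1 (valence 4) → 3 H
  atom 2: C, bond orders sum to 4 (valence 4) → 0 H
  atom 3: O, bond orders sum to 2 (valence 2) → 0 H
  atom 4: aromatic c, 3 neighbours → 0 H
  atom 5: aromatic c, 2 neighbours → 1 H
  atom 6: aromatic c, 2 neighbours → 1 H
  atom 7: aromatic c, 3 neighbours → 0 H
  atom 8: aromatic c, 2 neighbours → 1 H
  atom 9: aromatic c, 3 neighbours → 0 H
  atom 10: Cl (halogen, monovalent) → 0 H
  atom 11: C, bond orders sum to 2 (valence 4) → 2 H
  atom 12: C, bond orders sum to 4 (valence 4) → 0 H
  atom 13: O, bond orders sum to 2 (valence 2) → 0 H
  atom 14: O, bond orders sum to 1 (valence 2) → 1 H
Total hydrogens: 9.

9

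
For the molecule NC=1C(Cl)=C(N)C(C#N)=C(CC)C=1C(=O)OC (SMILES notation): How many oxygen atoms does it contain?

Scan the SMILES for O atoms (remember two-letter symbols like Cl and Br are single atoms).
Oxygen count: 2.

2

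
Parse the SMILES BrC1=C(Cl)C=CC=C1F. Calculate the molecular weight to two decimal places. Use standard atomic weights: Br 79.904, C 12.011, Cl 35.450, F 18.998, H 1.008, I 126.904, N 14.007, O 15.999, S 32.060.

First, the molecular formula is C6H3BrClF (counting implicit H from valence).
  Br: 1 × 79.904 = 79.904
  C: 6 × 12.011 = 72.066
  Cl: 1 × 35.450 = 35.450
  F: 1 × 18.998 = 18.998
  H: 3 × 1.008 = 3.024
Sum: 1×79.904 + 6×12.011 + 1×35.450 + 1×18.998 + 3×1.008 = 209.442 → 209.44 g/mol.

209.44 g/mol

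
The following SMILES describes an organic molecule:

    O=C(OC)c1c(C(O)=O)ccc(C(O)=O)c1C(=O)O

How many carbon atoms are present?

Count every carbon token in the SMILES (each C, including those in ring-closure positions and inside branches).
Carbon count: 11.

11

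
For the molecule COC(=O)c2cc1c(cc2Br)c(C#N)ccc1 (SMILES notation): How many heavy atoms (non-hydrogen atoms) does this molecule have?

Every atom symbol written in the SMILES (organic subset) is one heavy atom; implicit H are not written.
Heavy atoms by element → Br:1, C:13, N:1, O:2.
Total: 17.

17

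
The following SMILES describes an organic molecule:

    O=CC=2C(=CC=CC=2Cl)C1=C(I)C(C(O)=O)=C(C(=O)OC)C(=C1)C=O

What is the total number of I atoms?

Scan the SMILES for I atoms (remember two-letter symbols like Cl and Br are single atoms).
Iodine count: 1.

1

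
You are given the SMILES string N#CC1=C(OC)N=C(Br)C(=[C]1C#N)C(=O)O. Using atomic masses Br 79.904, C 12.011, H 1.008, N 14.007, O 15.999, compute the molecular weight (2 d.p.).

282.05 g/mol

First, the molecular formula is C9H4BrN3O3 (counting implicit H from valence).
  Br: 1 × 79.904 = 79.904
  C: 9 × 12.011 = 108.099
  H: 4 × 1.008 = 4.032
  N: 3 × 14.007 = 42.021
  O: 3 × 15.999 = 47.997
Sum: 1×79.904 + 9×12.011 + 4×1.008 + 3×14.007 + 3×15.999 = 282.053 → 282.05 g/mol.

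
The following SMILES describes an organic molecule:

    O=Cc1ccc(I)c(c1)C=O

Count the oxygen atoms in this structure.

Scan the SMILES for O atoms (remember two-letter symbols like Cl and Br are single atoms).
Oxygen count: 2.

2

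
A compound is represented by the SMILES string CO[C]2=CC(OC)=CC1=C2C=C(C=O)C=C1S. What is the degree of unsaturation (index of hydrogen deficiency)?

Degree of unsaturation = (number of rings) + (number of π bonds).
Ring closures in the SMILES: 2.
π bonds: 6 double bonds (each 1 DoU) → 6 DoU from unsaturation.
Total DoU = 2 + 6 = 8.

8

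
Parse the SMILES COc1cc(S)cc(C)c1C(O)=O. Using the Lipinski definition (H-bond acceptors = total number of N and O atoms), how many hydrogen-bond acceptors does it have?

3

N atoms: 0; O atoms: 3.
Lipinski HBA = 0 + 3 = 3.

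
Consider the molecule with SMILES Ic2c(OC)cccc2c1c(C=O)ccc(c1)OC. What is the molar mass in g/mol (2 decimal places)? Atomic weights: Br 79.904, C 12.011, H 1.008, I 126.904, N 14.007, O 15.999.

368.17 g/mol

First, the molecular formula is C15H13IO3 (counting implicit H from valence).
  C: 15 × 12.011 = 180.165
  H: 13 × 1.008 = 13.104
  I: 1 × 126.904 = 126.904
  O: 3 × 15.999 = 47.997
Sum: 15×12.011 + 13×1.008 + 1×126.904 + 3×15.999 = 368.170 → 368.17 g/mol.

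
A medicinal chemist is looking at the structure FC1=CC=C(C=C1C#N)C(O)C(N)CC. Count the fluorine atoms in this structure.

1

Scan the SMILES for F atoms (remember two-letter symbols like Cl and Br are single atoms).
Fluorine count: 1.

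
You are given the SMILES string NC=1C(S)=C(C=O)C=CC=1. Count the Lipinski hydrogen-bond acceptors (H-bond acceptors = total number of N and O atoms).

N atoms: 1; O atoms: 1.
Lipinski HBA = 1 + 1 = 2.

2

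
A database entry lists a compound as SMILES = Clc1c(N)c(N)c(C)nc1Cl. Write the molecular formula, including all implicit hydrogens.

Walk through each heavy atom and fill implicit hydrogens from standard valence (C 4, N 3, O 2, S 2, halogen 1); for lowercase aromatic atoms, an aromatic c carries 1 H when it has two neighbours and 0 H with three, and aromatic n carries 0 H:
  atom 1: Cl (halogen, monovalent) → 0 H
  atom 2: aromatic c, 3 neighbours → 0 H
  atom 3: aromatic c, 3 neighbours → 0 H
  atom 4: N, bond orders sum to 1 (valence 3) → 2 H
  atom 5: aromatic c, 3 neighbours → 0 H
  atom 6: N, bond orders sum to 1 (valence 3) → 2 H
  atom 7: aromatic c, 3 neighbours → 0 H
  atom 8: C, bond orders sum to 1 (valence 4) → 3 H
  atom 9: aromatic n, 2 neighbours → 0 H
  atom 10: aromatic c, 3 neighbours → 0 H
  atom 11: Cl (halogen, monovalent) → 0 H
Totals → C:6, H:7, Cl:2, N:3.

C6H7Cl2N3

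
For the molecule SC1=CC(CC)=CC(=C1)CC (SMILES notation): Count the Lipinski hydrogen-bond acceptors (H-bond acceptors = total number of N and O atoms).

0

N atoms: 0; O atoms: 0.
Lipinski HBA = 0 + 0 = 0.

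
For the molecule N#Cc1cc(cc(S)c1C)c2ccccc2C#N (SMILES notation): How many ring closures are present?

2

In SMILES, each pair of matching ring-closure digits denotes one ring-closing bond; the number of such bonds equals the number of independent rings.
Ring-closure bonds here: 2.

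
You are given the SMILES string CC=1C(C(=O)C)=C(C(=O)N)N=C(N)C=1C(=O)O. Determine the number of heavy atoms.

Every atom symbol written in the SMILES (organic subset) is one heavy atom; implicit H are not written.
Heavy atoms by element → C:10, N:3, O:4.
Total: 17.

17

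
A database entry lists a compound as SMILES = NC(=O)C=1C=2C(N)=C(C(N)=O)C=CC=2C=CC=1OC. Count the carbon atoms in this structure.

13

Count every carbon token in the SMILES (each C, including those in ring-closure positions and inside branches).
Carbon count: 13.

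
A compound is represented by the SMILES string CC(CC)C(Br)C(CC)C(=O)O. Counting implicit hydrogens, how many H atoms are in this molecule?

17

Walk through each heavy atom and fill implicit hydrogens from standard valence (C 4, N 3, O 2, S 2, halogen 1):
  atom 1: C, bond orders sum to 1 (valence 4) → 3 H
  atom 2: C, bond orders sum to 3 (valence 4) → 1 H
  atom 3: C, bond orders sum to 2 (valence 4) → 2 H
  atom 4: C, bond orders sum to 1 (valence 4) → 3 H
  atom 5: C, bond orders sum to 3 (valence 4) → 1 H
  atom 6: Br (halogen, monovalent) → 0 H
  atom 7: C, bond orders sum to 3 (valence 4) → 1 H
  atom 8: C, bond orders sum to 2 (valence 4) → 2 H
  atom 9: C, bond orders sum to 1 (valence 4) → 3 H
  atom 10: C, bond orders sum to 4 (valence 4) → 0 H
  atom 11: O, bond orders sum to 2 (valence 2) → 0 H
  atom 12: O, bond orders sum to 1 (valence 2) → 1 H
Total hydrogens: 17.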